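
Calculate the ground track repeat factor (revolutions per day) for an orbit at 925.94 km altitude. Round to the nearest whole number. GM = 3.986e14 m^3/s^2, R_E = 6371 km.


r = 7.29694e+06 m
T = 2*pi*sqrt(r^3/mu) = 6203.2943 s = 103.3882 min
revs/day = 1440 / 103.3882 = 13.9281
Rounded: 14 revolutions per day

14 revolutions per day


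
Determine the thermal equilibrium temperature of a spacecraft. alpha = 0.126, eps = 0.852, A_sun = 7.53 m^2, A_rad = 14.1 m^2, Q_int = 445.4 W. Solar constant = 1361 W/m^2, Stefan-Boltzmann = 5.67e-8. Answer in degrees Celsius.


Numerator = alpha*S*A_sun + Q_int = 0.126*1361*7.53 + 445.4 = 1736.6896 W
Denominator = eps*sigma*A_rad = 0.852*5.67e-8*14.1 = 6.8114844e-07 W/K^4
T^4 = 2.5496492e+09 K^4
T = 224.7088 K = -48.4412 C

-48.4412 degrees Celsius


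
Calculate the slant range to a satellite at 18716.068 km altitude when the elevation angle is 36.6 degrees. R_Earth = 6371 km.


h = 18716.068 km, el = 36.6 deg
d = -R_E*sin(el) + sqrt((R_E*sin(el))^2 + 2*R_E*h + h^2)
d = -6371.0000*sin(0.6387905) + sqrt((6371.0000*0.5962249)^2 + 2*6371.0000*18716.068 + 18716.068^2)
d = 20761.5880 km

20761.5880 km


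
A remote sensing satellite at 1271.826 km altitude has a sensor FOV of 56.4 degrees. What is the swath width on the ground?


FOV = 56.4 deg = 0.9843657 rad
swath = 2 * alt * tan(FOV/2) = 2 * 1271.826 * tan(0.4921828)
swath = 2 * 1271.826 * 0.5361953
swath = 1363.8942 km

1363.8942 km


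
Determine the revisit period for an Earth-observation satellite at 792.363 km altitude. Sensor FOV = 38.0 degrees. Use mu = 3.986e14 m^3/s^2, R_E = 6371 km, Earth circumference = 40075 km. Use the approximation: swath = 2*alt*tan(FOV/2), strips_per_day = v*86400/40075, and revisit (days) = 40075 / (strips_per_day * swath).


swath = 2*792.363*tan(0.3316126) = 545.6649 km
v = sqrt(mu/r) = 7459.5077 m/s = 7.4595 km/s
strips/day = v*86400/40075 = 7.4595*86400/40075 = 16.0824
coverage/day = strips * swath = 16.0824 * 545.6649 = 8775.5918 km
revisit = 40075 / 8775.5918 = 4.5666 days

4.5666 days


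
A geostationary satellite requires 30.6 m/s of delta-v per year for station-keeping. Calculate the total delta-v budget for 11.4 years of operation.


dV = rate * years = 30.6 * 11.4
dV = 348.8400 m/s

348.8400 m/s


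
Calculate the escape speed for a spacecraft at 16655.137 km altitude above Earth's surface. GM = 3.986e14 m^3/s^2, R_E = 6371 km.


r = 6371.0 + 16655.137 = 23026.1370 km = 2.3026137e+07 m
v_esc = sqrt(2*mu/r) = sqrt(2*3.986e14 / 2.3026137e+07)
v_esc = 5884.0059 m/s = 5.8840 km/s

5.8840 km/s


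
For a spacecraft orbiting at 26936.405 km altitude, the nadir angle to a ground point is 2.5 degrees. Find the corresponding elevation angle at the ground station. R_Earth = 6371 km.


r = R_E + alt = 33307.4050 km
Law of sines in the satellite / Earth-center / ground-point triangle:
  sin(nadir)/R_E = sin(90 + el)/r  =>  cos(el) = (r/R_E)*sin(nadir)
cos(el) = (33307.4050 / 6371.0000) * sin(2.5 deg) = 0.2280409
el = arccos(0.2280409) = 76.8182 deg
(Earth-central angle = 90 - nadir - el = 10.6818 deg)

76.8182 degrees


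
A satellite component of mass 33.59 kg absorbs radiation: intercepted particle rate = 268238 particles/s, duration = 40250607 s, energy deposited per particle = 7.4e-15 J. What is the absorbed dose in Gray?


Total energy deposited = rate * time * E_per
  = 268238 * 40250607 * 7.4e-15 = 0.07989589 J
Dose = E_total / mass = 0.07989589 / 33.59
Dose = 0.002378562 Gy

0.0024 Gy


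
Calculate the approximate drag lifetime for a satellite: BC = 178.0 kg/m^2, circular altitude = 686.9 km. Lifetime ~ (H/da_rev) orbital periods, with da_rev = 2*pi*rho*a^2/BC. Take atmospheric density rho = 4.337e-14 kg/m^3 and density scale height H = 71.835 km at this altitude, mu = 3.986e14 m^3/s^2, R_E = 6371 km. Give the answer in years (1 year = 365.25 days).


a = R_E + alt = 7057.9000 km = 7.0579e+06 m
da_rev = 2*pi*rho*a^2/BC = 2*pi*4.337e-14*(7.0579e+06)^2/178.0 = 0.0762606126 m per revolution
N = H/da_rev = 71835.0000 m / 0.0762606126 m = 941967.2559 revolutions
P = 2*pi*sqrt(a^3/mu) = 5900.9845 s
lifetime = N*P = 941967.2559 * 5900.9845 = 5.5585342e+09 s = 64334.8861 days
years = 64334.8861 / 365.25 = 176.1393 years

176.1393 years


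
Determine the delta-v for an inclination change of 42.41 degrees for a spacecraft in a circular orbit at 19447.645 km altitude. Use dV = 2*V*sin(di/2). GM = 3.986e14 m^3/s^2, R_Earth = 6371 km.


r = 25818.6450 km = 2.5818645e+07 m
V = sqrt(mu/r) = 3929.1800 m/s
di = 42.41 deg = 0.7401941 rad
dV = 2*V*sin(di/2) = 2*3929.1800*sin(0.3700971)
dV = 2842.4154 m/s = 2.8424 km/s

2.8424 km/s


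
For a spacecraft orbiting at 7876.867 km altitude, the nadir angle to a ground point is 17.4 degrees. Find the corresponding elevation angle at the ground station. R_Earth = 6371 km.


r = R_E + alt = 14247.8670 km
Law of sines in the satellite / Earth-center / ground-point triangle:
  sin(nadir)/R_E = sin(90 + el)/r  =>  cos(el) = (r/R_E)*sin(nadir)
cos(el) = (14247.8670 / 6371.0000) * sin(17.4 deg) = 0.6687637
el = arccos(0.6687637) = 48.0283 deg
(Earth-central angle = 90 - nadir - el = 24.5717 deg)

48.0283 degrees


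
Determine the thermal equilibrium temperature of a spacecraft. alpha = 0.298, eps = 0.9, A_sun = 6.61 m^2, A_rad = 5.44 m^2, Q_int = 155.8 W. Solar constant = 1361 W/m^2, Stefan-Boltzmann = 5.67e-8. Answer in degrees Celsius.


Numerator = alpha*S*A_sun + Q_int = 0.298*1361*6.61 + 155.8 = 2836.6706 W
Denominator = eps*sigma*A_rad = 0.9*5.67e-8*5.44 = 2.776032e-07 W/K^4
T^4 = 1.0218436e+10 K^4
T = 317.9407 K = 44.7907 C

44.7907 degrees Celsius


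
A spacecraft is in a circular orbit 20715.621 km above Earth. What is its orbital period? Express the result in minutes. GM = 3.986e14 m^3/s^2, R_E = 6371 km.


r = 27086.6210 km = 2.7086621e+07 m
T = 2*pi*sqrt(r^3/mu) = 2*pi*sqrt(1.9873049e+22 / 3.986e14)
T = 44365.3046 s = 739.4217 min

739.4217 minutes


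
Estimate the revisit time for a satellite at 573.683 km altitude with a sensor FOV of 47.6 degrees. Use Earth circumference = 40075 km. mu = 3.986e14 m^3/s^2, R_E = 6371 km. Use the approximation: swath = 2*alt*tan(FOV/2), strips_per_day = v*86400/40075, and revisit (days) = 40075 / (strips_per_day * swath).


swath = 2*573.683*tan(0.4153884) = 506.0487 km
v = sqrt(mu/r) = 7576.0431 m/s = 7.5760 km/s
strips/day = v*86400/40075 = 7.5760*86400/40075 = 16.3336
coverage/day = strips * swath = 16.3336 * 506.0487 = 8265.6110 km
revisit = 40075 / 8265.6110 = 4.8484 days

4.8484 days


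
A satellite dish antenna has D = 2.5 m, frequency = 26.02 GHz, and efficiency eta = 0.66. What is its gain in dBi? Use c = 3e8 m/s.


lambda = c/f = 3e8 / 2.602e+10 = 0.01152959 m
G = eta*(pi*D/lambda)^2 = 0.66*(pi*2.5/0.01152959)^2
G = 306263.8751 (linear)
G = 10*log10(306263.8751) = 54.8610 dBi

54.8610 dBi


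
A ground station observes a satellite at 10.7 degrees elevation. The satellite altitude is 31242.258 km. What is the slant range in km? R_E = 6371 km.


h = 31242.258 km, el = 10.7 deg
d = -R_E*sin(el) + sqrt((R_E*sin(el))^2 + 2*R_E*h + h^2)
d = -6371.0000*sin(0.1867502) + sqrt((6371.0000*0.1856666)^2 + 2*6371.0000*31242.258 + 31242.258^2)
d = 35905.7516 km

35905.7516 km


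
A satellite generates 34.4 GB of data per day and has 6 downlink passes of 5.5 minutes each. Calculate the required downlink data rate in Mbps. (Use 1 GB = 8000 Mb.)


total contact time = 6 * 5.5 * 60 = 1980.0000 s
data = 34.4 GB = 275200.0000 Mb
rate = 275200.0000 / 1980.0000 = 138.9899 Mbps

138.9899 Mbps


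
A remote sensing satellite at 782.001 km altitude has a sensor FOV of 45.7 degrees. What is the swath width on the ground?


FOV = 45.7 deg = 0.7976155 rad
swath = 2 * alt * tan(FOV/2) = 2 * 782.001 * tan(0.3988077)
swath = 2 * 782.001 * 0.4213885
swath = 659.0525 km

659.0525 km


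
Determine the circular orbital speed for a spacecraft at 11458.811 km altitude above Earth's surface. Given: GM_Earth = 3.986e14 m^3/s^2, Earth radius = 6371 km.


r = R_E + alt = 6371.0 + 11458.811 = 17829.8110 km = 1.7829811e+07 m
v = sqrt(mu/r) = sqrt(3.986e14 / 1.7829811e+07) = 4728.1939 m/s = 4.7282 km/s

4.7282 km/s


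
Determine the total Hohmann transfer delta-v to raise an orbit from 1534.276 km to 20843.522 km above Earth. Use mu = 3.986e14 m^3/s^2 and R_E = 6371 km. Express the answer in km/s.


r1 = 7905.2760 km = 7.905276e+06 m
r2 = 27214.5220 km = 2.7214522e+07 m
dv1 = sqrt(mu/r1)*(sqrt(2*r2/(r1+r2)) - 1) = 1739.0967 m/s
dv2 = sqrt(mu/r2)*(1 - sqrt(2*r1/(r1+r2))) = 1259.2594 m/s
total dv = |dv1| + |dv2| = 1739.0967 + 1259.2594 = 2998.3561 m/s = 2.9984 km/s

2.9984 km/s


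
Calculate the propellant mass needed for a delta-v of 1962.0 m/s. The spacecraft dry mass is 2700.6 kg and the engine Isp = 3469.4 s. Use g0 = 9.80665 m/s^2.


ve = Isp * g0 = 3469.4 * 9.80665 = 34023.191510 m/s
mass ratio = exp(dv/ve) = exp(1962.0/34023.191510) = 1.05936169
m_prop = m_dry * (mr - 1) = 2700.6 * (1.05936169 - 1)
m_prop = 160.3122 kg

160.3122 kg


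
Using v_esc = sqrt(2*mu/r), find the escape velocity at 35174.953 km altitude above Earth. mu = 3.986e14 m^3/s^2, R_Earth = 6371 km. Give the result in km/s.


r = 6371.0 + 35174.953 = 41545.9530 km = 4.1545953e+07 m
v_esc = sqrt(2*mu/r) = sqrt(2*3.986e14 / 4.1545953e+07)
v_esc = 4380.4556 m/s = 4.3805 km/s

4.3805 km/s


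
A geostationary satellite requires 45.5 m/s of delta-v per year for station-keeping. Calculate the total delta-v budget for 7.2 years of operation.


dV = rate * years = 45.5 * 7.2
dV = 327.6000 m/s

327.6000 m/s


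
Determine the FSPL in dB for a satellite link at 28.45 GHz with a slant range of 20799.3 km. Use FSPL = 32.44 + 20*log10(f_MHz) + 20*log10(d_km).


f = 28.45 GHz = 28450.0000 MHz
d = 20799.3 km
FSPL = 32.44 + 20*log10(28450.0000) + 20*log10(20799.3)
FSPL = 32.44 + 89.0816 + 86.3610
FSPL = 207.8826 dB

207.8826 dB


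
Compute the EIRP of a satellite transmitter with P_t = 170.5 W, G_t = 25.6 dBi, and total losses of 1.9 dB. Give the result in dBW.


Pt = 170.5 W = 22.3172 dBW
EIRP = Pt_dBW + Gt - losses = 22.3172 + 25.6 - 1.9 = 46.0172 dBW

46.0172 dBW


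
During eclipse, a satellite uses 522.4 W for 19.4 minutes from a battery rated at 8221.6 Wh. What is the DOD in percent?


E_used = P * t / 60 = 522.4 * 19.4 / 60 = 168.9093 Wh
DOD = E_used / E_total * 100 = 168.9093 / 8221.6 * 100
DOD = 2.0545 %

2.0545 %


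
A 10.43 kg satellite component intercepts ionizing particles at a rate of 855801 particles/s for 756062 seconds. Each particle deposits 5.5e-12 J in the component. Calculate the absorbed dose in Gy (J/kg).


Total energy deposited = rate * time * E_per
  = 855801 * 756062 * 5.5e-12 = 3.5587 J
Dose = E_total / mass = 3.5587 / 10.43
Dose = 0.3411997 Gy

0.3412 Gy


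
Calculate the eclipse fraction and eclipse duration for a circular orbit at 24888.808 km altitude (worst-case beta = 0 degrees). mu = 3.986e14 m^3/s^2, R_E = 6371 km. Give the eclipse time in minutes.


r = 31259.8080 km
T = 916.7257 min
Eclipse fraction = arcsin(R_E/r)/pi = arcsin(6371.0000/31259.8080)/pi
= arcsin(0.203808)/pi = 0.06533184
Eclipse duration = 0.06533184 * 916.7257 = 59.8914 min

59.8914 minutes


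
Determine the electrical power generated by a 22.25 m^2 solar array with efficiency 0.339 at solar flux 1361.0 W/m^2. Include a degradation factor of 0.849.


P = area * eta * S * degradation
P = 22.25 * 0.339 * 1361.0 * 0.849
P = 8715.5647 W

8715.5647 W


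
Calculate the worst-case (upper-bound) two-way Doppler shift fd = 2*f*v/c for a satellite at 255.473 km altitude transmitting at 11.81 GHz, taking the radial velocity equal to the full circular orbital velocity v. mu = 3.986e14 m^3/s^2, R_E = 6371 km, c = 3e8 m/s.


r = 6.626473e+06 m
v = sqrt(mu/r) = 7755.8148 m/s (worst-case radial velocity)
f = 11.81 GHz = 1.181e+10 Hz
fd = 2*f*v/c = 2*1.181e+10*7755.8148/3.0e+08
fd = 610641.1530 Hz

610641.1530 Hz


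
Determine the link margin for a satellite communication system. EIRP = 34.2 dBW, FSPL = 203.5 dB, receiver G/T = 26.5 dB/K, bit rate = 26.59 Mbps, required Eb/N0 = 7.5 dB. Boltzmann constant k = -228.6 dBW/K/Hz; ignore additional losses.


C/N0 = EIRP - FSPL + G/T - k = 34.2 - 203.5 + 26.5 - (-228.6)
C/N0 = 85.8000 dB-Hz
R_b = 26.59 Mbps = 2.659e+07 bps -> 10*log10(R_b) = 74.2472 dB-Hz
Eb/N0 = C/N0 - 10*log10(R_b) = 85.8000 - 74.2472 = 11.5528 dB
Margin = Eb/N0 - Eb/N0_req = 11.5528 - 7.5 = 4.0528 dB (link closes)

4.0528 dB


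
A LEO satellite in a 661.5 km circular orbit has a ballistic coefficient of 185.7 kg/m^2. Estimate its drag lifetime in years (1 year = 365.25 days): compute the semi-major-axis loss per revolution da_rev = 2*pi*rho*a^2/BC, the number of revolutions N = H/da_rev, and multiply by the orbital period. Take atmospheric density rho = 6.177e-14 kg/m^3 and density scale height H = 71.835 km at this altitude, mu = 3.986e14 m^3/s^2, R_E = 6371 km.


a = R_E + alt = 7032.5000 km = 7.0325e+06 m
da_rev = 2*pi*rho*a^2/BC = 2*pi*6.177e-14*(7.0325e+06)^2/185.7 = 0.103362986 m per revolution
N = H/da_rev = 71835.0000 m / 0.103362986 m = 694977.9865 revolutions
P = 2*pi*sqrt(a^3/mu) = 5869.1584 s
lifetime = N*P = 694977.9865 * 5869.1584 = 4.0789359e+09 s = 47209.9063 days
years = 47209.9063 / 365.25 = 129.2537 years

129.2537 years


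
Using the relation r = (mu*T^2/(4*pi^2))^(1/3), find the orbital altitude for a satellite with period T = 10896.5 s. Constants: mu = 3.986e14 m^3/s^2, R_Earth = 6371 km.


T = 10896.5 s
r = (mu*T^2/(4*pi^2))^(1/3) = (3.986e14 * 10896.5^2 / (4*pi^2))^(1/3)
r = 1.0623082e+07 m = 10623.0820 km
alt = r - R_E = 10623.0820 - 6371 = 4252.0820 km

4252.0820 km


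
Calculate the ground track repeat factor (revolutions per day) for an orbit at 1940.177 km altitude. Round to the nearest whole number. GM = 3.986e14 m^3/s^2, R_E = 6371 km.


r = 8.311177e+06 m
T = 2*pi*sqrt(r^3/mu) = 7540.5846 s = 125.6764 min
revs/day = 1440 / 125.6764 = 11.4580
Rounded: 11 revolutions per day

11 revolutions per day


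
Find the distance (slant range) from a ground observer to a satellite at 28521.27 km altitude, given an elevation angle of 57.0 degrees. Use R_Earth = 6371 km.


h = 28521.27 km, el = 57.0 deg
d = -R_E*sin(el) + sqrt((R_E*sin(el))^2 + 2*R_E*h + h^2)
d = -6371.0000*sin(0.9948377) + sqrt((6371.0000*0.8386706)^2 + 2*6371.0000*28521.27 + 28521.27^2)
d = 29376.1376 km

29376.1376 km


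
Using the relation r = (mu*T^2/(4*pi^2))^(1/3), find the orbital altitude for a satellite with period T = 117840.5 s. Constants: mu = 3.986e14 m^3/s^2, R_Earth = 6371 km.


T = 117840.5 s
r = (mu*T^2/(4*pi^2))^(1/3) = (3.986e14 * 117840.5^2 / (4*pi^2))^(1/3)
r = 5.1950401e+07 m = 51950.4009 km
alt = r - R_E = 51950.4009 - 6371 = 45579.4009 km

45579.4009 km


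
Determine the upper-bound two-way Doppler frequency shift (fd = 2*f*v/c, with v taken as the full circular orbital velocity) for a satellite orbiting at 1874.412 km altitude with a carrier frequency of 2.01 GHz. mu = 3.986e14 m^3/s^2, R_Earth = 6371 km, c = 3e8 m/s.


r = 8.245412e+06 m
v = sqrt(mu/r) = 6952.8437 m/s (worst-case radial velocity)
f = 2.01 GHz = 2.01e+09 Hz
fd = 2*f*v/c = 2*2.01e+09*6952.8437/3.0e+08
fd = 93168.1056 Hz

93168.1056 Hz


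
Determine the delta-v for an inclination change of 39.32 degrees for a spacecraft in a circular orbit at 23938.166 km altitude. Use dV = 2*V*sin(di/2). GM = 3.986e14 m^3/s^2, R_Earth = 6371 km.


r = 30309.1660 km = 3.0309166e+07 m
V = sqrt(mu/r) = 3626.4497 m/s
di = 39.32 deg = 0.6862635 rad
dV = 2*V*sin(di/2) = 2*3626.4497*sin(0.3431317)
dV = 2440.1503 m/s = 2.4402 km/s

2.4402 km/s


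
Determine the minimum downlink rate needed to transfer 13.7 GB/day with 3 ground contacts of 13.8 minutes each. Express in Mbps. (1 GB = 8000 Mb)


total contact time = 3 * 13.8 * 60 = 2484.0000 s
data = 13.7 GB = 109600.0000 Mb
rate = 109600.0000 / 2484.0000 = 44.1224 Mbps

44.1224 Mbps


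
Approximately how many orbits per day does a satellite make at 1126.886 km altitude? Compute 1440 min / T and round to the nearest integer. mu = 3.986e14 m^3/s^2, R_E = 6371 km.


r = 7.497886e+06 m
T = 2*pi*sqrt(r^3/mu) = 6461.2935 s = 107.6882 min
revs/day = 1440 / 107.6882 = 13.3719
Rounded: 13 revolutions per day

13 revolutions per day


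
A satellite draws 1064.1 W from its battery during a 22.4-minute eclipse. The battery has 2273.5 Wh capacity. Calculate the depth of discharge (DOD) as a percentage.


E_used = P * t / 60 = 1064.1 * 22.4 / 60 = 397.2640 Wh
DOD = E_used / E_total * 100 = 397.2640 / 2273.5 * 100
DOD = 17.4737 %

17.4737 %


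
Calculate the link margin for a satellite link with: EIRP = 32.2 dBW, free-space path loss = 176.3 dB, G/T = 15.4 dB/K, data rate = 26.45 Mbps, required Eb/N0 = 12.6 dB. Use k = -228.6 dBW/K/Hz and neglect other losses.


C/N0 = EIRP - FSPL + G/T - k = 32.2 - 176.3 + 15.4 - (-228.6)
C/N0 = 99.9000 dB-Hz
R_b = 26.45 Mbps = 2.645e+07 bps -> 10*log10(R_b) = 74.2243 dB-Hz
Eb/N0 = C/N0 - 10*log10(R_b) = 99.9000 - 74.2243 = 25.6757 dB
Margin = Eb/N0 - Eb/N0_req = 25.6757 - 12.6 = 13.0757 dB (link closes)

13.0757 dB


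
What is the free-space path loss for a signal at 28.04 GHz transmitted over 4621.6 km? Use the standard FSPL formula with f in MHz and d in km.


f = 28.04 GHz = 28040.0000 MHz
d = 4621.6 km
FSPL = 32.44 + 20*log10(28040.0000) + 20*log10(4621.6)
FSPL = 32.44 + 88.9556 + 73.2958
FSPL = 194.6914 dB

194.6914 dB


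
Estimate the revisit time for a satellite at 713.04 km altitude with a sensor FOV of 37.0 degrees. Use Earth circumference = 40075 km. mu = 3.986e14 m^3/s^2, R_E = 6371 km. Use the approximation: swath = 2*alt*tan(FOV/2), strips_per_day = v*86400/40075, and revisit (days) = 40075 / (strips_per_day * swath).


swath = 2*713.04*tan(0.3228859) = 477.1597 km
v = sqrt(mu/r) = 7501.1551 m/s = 7.5012 km/s
strips/day = v*86400/40075 = 7.5012*86400/40075 = 16.1722
coverage/day = strips * swath = 16.1722 * 477.1597 = 7716.7087 km
revisit = 40075 / 7716.7087 = 5.1933 days

5.1933 days


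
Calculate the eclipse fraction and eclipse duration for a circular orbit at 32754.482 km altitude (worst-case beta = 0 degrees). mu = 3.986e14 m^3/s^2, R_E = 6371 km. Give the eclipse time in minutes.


r = 39125.4820 km
T = 1283.6586 min
Eclipse fraction = arcsin(R_E/r)/pi = arcsin(6371.0000/39125.4820)/pi
= arcsin(0.1628351)/pi = 0.05206384
Eclipse duration = 0.05206384 * 1283.6586 = 66.8322 min

66.8322 minutes


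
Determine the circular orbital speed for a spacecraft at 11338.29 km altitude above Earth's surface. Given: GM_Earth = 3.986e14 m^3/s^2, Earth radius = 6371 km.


r = R_E + alt = 6371.0 + 11338.29 = 17709.2900 km = 1.770929e+07 m
v = sqrt(mu/r) = sqrt(3.986e14 / 1.770929e+07) = 4744.2555 m/s = 4.7443 km/s

4.7443 km/s


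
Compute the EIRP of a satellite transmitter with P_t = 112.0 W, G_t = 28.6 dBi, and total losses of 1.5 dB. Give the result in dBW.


Pt = 112.0 W = 20.4922 dBW
EIRP = Pt_dBW + Gt - losses = 20.4922 + 28.6 - 1.5 = 47.5922 dBW

47.5922 dBW


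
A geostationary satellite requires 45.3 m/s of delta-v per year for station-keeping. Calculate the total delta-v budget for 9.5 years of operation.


dV = rate * years = 45.3 * 9.5
dV = 430.3500 m/s

430.3500 m/s


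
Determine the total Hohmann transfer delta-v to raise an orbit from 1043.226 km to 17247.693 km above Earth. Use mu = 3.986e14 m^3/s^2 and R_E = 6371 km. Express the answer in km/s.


r1 = 7414.2260 km = 7.414226e+06 m
r2 = 23618.6930 km = 2.3618693e+07 m
dv1 = sqrt(mu/r1)*(sqrt(2*r2/(r1+r2)) - 1) = 1714.0001 m/s
dv2 = sqrt(mu/r2)*(1 - sqrt(2*r1/(r1+r2))) = 1268.3655 m/s
total dv = |dv1| + |dv2| = 1714.0001 + 1268.3655 = 2982.3656 m/s = 2.9824 km/s

2.9824 km/s


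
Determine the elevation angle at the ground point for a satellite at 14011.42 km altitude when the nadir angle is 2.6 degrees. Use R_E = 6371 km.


r = R_E + alt = 20382.4200 km
Law of sines in the satellite / Earth-center / ground-point triangle:
  sin(nadir)/R_E = sin(90 + el)/r  =>  cos(el) = (r/R_E)*sin(nadir)
cos(el) = (20382.4200 / 6371.0000) * sin(2.6 deg) = 0.1451275
el = arccos(0.1451275) = 81.6553 deg
(Earth-central angle = 90 - nadir - el = 5.7447 deg)

81.6553 degrees


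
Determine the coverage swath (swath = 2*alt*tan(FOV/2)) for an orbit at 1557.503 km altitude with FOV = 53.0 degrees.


FOV = 53.0 deg = 0.9250245 rad
swath = 2 * alt * tan(FOV/2) = 2 * 1557.503 * tan(0.4625123)
swath = 2 * 1557.503 * 0.4985816
swath = 1553.0847 km

1553.0847 km


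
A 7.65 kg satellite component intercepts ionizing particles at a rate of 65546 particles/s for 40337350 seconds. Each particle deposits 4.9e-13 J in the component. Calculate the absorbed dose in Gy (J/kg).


Total energy deposited = rate * time * E_per
  = 65546 * 40337350 * 4.9e-13 = 1.2955 J
Dose = E_total / mass = 1.2955 / 7.65
Dose = 0.1693512 Gy

0.1694 Gy


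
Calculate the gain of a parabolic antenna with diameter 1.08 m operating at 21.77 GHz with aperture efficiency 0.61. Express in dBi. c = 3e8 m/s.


lambda = c/f = 3e8 / 2.177e+10 = 0.01378043 m
G = eta*(pi*D/lambda)^2 = 0.61*(pi*1.08/0.01378043)^2
G = 36978.6830 (linear)
G = 10*log10(36978.6830) = 45.6795 dBi

45.6795 dBi


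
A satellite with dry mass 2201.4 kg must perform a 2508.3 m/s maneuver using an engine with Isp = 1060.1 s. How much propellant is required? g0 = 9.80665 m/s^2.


ve = Isp * g0 = 1060.1 * 9.80665 = 10396.029665 m/s
mass ratio = exp(dv/ve) = exp(2508.3/10396.029665) = 1.27287077
m_prop = m_dry * (mr - 1) = 2201.4 * (1.27287077 - 1)
m_prop = 600.6977 kg

600.6977 kg


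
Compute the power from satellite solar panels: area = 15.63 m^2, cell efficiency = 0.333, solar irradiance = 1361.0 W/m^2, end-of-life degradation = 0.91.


P = area * eta * S * degradation
P = 15.63 * 0.333 * 1361.0 * 0.91
P = 6446.1845 W

6446.1845 W


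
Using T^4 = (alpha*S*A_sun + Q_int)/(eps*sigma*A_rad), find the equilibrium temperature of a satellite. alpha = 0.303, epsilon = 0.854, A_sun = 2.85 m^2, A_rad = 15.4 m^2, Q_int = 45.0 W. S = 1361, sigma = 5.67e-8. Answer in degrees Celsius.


Numerator = alpha*S*A_sun + Q_int = 0.303*1361*2.85 + 45.0 = 1220.2915 W
Denominator = eps*sigma*A_rad = 0.854*5.67e-8*15.4 = 7.4569572e-07 W/K^4
T^4 = 1.636447e+09 K^4
T = 201.1294 K = -72.0206 C

-72.0206 degrees Celsius


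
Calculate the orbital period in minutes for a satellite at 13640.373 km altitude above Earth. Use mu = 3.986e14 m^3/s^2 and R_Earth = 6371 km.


r = 20011.3730 km = 2.0011373e+07 m
T = 2*pi*sqrt(r^3/mu) = 2*pi*sqrt(8.0136554e+21 / 3.986e14)
T = 28172.5755 s = 469.5429 min

469.5429 minutes


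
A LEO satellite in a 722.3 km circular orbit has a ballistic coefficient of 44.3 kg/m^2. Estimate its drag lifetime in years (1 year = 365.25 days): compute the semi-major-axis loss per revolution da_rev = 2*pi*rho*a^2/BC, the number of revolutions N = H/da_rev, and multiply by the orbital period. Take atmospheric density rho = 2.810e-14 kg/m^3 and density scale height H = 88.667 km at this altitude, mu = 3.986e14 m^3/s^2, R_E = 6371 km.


a = R_E + alt = 7093.3000 km = 7.0933e+06 m
da_rev = 2*pi*rho*a^2/BC = 2*pi*2.810e-14*(7.0933e+06)^2/44.3 = 0.200529891 m per revolution
N = H/da_rev = 88667.0000 m / 0.200529891 m = 442163.5073 revolutions
P = 2*pi*sqrt(a^3/mu) = 5945.4361 s
lifetime = N*P = 442163.5073 * 5945.4361 = 2.6288549e+09 s = 30426.5609 days
years = 30426.5609 / 365.25 = 83.3034 years

83.3034 years


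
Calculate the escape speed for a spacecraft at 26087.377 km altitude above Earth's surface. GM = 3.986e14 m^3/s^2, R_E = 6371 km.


r = 6371.0 + 26087.377 = 32458.3770 km = 3.2458377e+07 m
v_esc = sqrt(2*mu/r) = sqrt(2*3.986e14 / 3.2458377e+07)
v_esc = 4955.8739 m/s = 4.9559 km/s

4.9559 km/s


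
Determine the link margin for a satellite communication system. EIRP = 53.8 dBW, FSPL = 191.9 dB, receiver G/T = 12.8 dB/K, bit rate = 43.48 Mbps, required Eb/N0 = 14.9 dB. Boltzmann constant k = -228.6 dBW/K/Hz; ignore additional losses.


C/N0 = EIRP - FSPL + G/T - k = 53.8 - 191.9 + 12.8 - (-228.6)
C/N0 = 103.3000 dB-Hz
R_b = 43.48 Mbps = 4.348e+07 bps -> 10*log10(R_b) = 76.3829 dB-Hz
Eb/N0 = C/N0 - 10*log10(R_b) = 103.3000 - 76.3829 = 26.9171 dB
Margin = Eb/N0 - Eb/N0_req = 26.9171 - 14.9 = 12.0171 dB (link closes)

12.0171 dB


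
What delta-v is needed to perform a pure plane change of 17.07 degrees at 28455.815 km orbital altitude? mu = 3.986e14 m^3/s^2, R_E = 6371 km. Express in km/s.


r = 34826.8150 km = 3.4826815e+07 m
V = sqrt(mu/r) = 3383.0761 m/s
di = 17.07 deg = 0.2979277 rad
dV = 2*V*sin(di/2) = 2*3383.0761*sin(0.1489639)
dV = 1004.1886 m/s = 1.0042 km/s

1.0042 km/s


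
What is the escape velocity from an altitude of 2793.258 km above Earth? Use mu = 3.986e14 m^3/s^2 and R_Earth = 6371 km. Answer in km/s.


r = 6371.0 + 2793.258 = 9164.2580 km = 9.164258e+06 m
v_esc = sqrt(2*mu/r) = sqrt(2*3.986e14 / 9.164258e+06)
v_esc = 9326.8500 m/s = 9.3268 km/s

9.3268 km/s


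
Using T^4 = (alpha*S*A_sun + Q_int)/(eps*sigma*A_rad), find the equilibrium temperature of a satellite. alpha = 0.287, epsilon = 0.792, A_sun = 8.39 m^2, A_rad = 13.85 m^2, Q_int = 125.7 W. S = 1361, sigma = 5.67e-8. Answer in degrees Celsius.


Numerator = alpha*S*A_sun + Q_int = 0.287*1361*8.39 + 125.7 = 3402.8927 W
Denominator = eps*sigma*A_rad = 0.792*5.67e-8*13.85 = 6.2195364e-07 W/K^4
T^4 = 5.4712964e+09 K^4
T = 271.9710 K = -1.1790 C

-1.1790 degrees Celsius


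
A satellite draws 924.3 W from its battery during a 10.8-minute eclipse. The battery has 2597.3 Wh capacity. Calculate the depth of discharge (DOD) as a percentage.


E_used = P * t / 60 = 924.3 * 10.8 / 60 = 166.3740 Wh
DOD = E_used / E_total * 100 = 166.3740 / 2597.3 * 100
DOD = 6.4057 %

6.4057 %


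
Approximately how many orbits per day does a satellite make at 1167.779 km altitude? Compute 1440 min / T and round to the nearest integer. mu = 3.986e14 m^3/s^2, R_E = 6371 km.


r = 7.538779e+06 m
T = 2*pi*sqrt(r^3/mu) = 6514.2248 s = 108.5704 min
revs/day = 1440 / 108.5704 = 13.2633
Rounded: 13 revolutions per day

13 revolutions per day


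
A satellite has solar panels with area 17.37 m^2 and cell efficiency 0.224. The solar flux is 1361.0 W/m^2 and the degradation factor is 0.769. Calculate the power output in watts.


P = area * eta * S * degradation
P = 17.37 * 0.224 * 1361.0 * 0.769
P = 4072.2300 W

4072.2300 W


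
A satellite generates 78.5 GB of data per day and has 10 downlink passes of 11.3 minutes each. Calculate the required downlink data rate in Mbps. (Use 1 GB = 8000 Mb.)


total contact time = 10 * 11.3 * 60 = 6780.0000 s
data = 78.5 GB = 628000.0000 Mb
rate = 628000.0000 / 6780.0000 = 92.6254 Mbps

92.6254 Mbps


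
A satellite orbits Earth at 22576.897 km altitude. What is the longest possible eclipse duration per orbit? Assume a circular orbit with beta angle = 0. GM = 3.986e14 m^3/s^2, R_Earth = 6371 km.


r = 28947.8970 km
T = 816.9312 min
Eclipse fraction = arcsin(R_E/r)/pi = arcsin(6371.0000/28947.8970)/pi
= arcsin(0.2200851)/pi = 0.0706335
Eclipse duration = 0.0706335 * 816.9312 = 57.7027 min

57.7027 minutes


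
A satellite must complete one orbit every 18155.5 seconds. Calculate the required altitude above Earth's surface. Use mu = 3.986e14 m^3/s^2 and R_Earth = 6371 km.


T = 18155.5 s
r = (mu*T^2/(4*pi^2))^(1/3) = (3.986e14 * 18155.5^2 / (4*pi^2))^(1/3)
r = 1.4930167e+07 m = 14930.1669 km
alt = r - R_E = 14930.1669 - 6371 = 8559.1669 km

8559.1669 km


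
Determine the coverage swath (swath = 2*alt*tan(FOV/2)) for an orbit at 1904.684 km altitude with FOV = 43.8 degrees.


FOV = 43.8 deg = 0.7644542 rad
swath = 2 * alt * tan(FOV/2) = 2 * 1904.684 * tan(0.3822271)
swath = 2 * 1904.684 * 0.4019974
swath = 1531.3561 km

1531.3561 km


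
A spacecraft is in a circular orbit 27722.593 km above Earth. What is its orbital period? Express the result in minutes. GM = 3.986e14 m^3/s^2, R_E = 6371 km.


r = 34093.5930 km = 3.4093593e+07 m
T = 2*pi*sqrt(r^3/mu) = 2*pi*sqrt(3.9629475e+22 / 3.986e14)
T = 62649.8997 s = 1044.1650 min

1044.1650 minutes


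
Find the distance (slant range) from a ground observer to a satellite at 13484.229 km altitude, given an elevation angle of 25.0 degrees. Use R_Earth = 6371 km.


h = 13484.229 km, el = 25.0 deg
d = -R_E*sin(el) + sqrt((R_E*sin(el))^2 + 2*R_E*h + h^2)
d = -6371.0000*sin(0.4363323) + sqrt((6371.0000*0.4226183)^2 + 2*6371.0000*13484.229 + 13484.229^2)
d = 16304.6051 km

16304.6051 km


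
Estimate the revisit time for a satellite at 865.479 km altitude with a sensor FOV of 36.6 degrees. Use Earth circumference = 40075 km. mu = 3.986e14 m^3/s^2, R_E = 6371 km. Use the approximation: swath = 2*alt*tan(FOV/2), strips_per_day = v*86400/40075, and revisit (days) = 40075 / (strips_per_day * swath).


swath = 2*865.479*tan(0.3193953) = 572.4596 km
v = sqrt(mu/r) = 7421.7273 m/s = 7.4217 km/s
strips/day = v*86400/40075 = 7.4217*86400/40075 = 16.0009
coverage/day = strips * swath = 16.0009 * 572.4596 = 9159.8860 km
revisit = 40075 / 9159.8860 = 4.3751 days

4.3751 days


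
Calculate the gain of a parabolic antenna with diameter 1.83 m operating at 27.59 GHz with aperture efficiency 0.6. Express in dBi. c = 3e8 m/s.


lambda = c/f = 3e8 / 2.759e+10 = 0.0108735 m
G = eta*(pi*D/lambda)^2 = 0.6*(pi*1.83/0.0108735)^2
G = 167731.2821 (linear)
G = 10*log10(167731.2821) = 52.2461 dBi

52.2461 dBi


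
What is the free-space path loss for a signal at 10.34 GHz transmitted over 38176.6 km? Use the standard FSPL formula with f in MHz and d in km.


f = 10.34 GHz = 10340.0000 MHz
d = 38176.6 km
FSPL = 32.44 + 20*log10(10340.0000) + 20*log10(38176.6)
FSPL = 32.44 + 80.2904 + 91.6359
FSPL = 204.3664 dB

204.3664 dB


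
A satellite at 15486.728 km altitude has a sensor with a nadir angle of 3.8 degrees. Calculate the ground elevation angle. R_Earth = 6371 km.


r = R_E + alt = 21857.7280 km
Law of sines in the satellite / Earth-center / ground-point triangle:
  sin(nadir)/R_E = sin(90 + el)/r  =>  cos(el) = (r/R_E)*sin(nadir)
cos(el) = (21857.7280 / 6371.0000) * sin(3.8 deg) = 0.2273736
el = arccos(0.2273736) = 76.8575 deg
(Earth-central angle = 90 - nadir - el = 9.3425 deg)

76.8575 degrees


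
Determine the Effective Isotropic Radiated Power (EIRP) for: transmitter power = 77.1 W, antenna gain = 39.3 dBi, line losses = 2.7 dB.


Pt = 77.1 W = 18.8705 dBW
EIRP = Pt_dBW + Gt - losses = 18.8705 + 39.3 - 2.7 = 55.4705 dBW

55.4705 dBW


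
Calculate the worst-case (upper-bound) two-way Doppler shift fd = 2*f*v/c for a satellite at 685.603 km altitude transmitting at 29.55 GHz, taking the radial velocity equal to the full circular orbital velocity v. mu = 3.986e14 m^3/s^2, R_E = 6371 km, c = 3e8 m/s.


r = 7.056603e+06 m
v = sqrt(mu/r) = 7515.7237 m/s (worst-case radial velocity)
f = 29.55 GHz = 2.955e+10 Hz
fd = 2*f*v/c = 2*2.955e+10*7515.7237/3.0e+08
fd = 1.4805976e+06 Hz

1.4806e+06 Hz


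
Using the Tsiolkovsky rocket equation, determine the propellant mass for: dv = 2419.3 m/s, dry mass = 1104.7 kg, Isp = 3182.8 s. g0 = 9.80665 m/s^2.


ve = Isp * g0 = 3182.8 * 9.80665 = 31212.605620 m/s
mass ratio = exp(dv/ve) = exp(2419.3/31212.605620) = 1.08059342
m_prop = m_dry * (mr - 1) = 1104.7 * (1.08059342 - 1)
m_prop = 89.0315 kg

89.0315 kg


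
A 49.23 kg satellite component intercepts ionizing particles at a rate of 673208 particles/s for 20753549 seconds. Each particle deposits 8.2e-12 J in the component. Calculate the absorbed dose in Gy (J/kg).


Total energy deposited = rate * time * E_per
  = 673208 * 20753549 * 8.2e-12 = 114.5659 J
Dose = E_total / mass = 114.5659 / 49.23
Dose = 2.3272 Gy

2.3272 Gy


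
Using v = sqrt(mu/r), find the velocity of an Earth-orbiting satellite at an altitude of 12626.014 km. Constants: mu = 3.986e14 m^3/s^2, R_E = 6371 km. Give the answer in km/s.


r = R_E + alt = 6371.0 + 12626.014 = 18997.0140 km = 1.8997014e+07 m
v = sqrt(mu/r) = sqrt(3.986e14 / 1.8997014e+07) = 4580.6380 m/s = 4.5806 km/s

4.5806 km/s


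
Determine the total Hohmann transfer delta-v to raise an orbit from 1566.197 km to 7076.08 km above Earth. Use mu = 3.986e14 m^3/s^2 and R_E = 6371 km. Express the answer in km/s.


r1 = 7937.1970 km = 7.937197e+06 m
r2 = 13447.0800 km = 1.344708e+07 m
dv1 = sqrt(mu/r1)*(sqrt(2*r2/(r1+r2)) - 1) = 860.6947 m/s
dv2 = sqrt(mu/r2)*(1 - sqrt(2*r1/(r1+r2))) = 753.5605 m/s
total dv = |dv1| + |dv2| = 860.6947 + 753.5605 = 1614.2552 m/s = 1.6143 km/s

1.6143 km/s


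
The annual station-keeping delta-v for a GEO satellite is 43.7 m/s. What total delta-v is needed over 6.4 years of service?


dV = rate * years = 43.7 * 6.4
dV = 279.6800 m/s

279.6800 m/s


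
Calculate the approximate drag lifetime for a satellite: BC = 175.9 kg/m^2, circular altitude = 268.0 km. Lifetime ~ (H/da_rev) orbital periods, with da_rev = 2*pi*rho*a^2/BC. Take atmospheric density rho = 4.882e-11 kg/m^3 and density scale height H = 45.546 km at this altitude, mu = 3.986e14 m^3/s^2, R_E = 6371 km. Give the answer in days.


a = R_E + alt = 6639.0000 km = 6.639e+06 m
da_rev = 2*pi*rho*a^2/BC = 2*pi*4.882e-11*(6.639e+06)^2/175.9 = 76.862966 m per revolution
N = H/da_rev = 45546.0000 m / 76.862966 m = 592.5610 revolutions
P = 2*pi*sqrt(a^3/mu) = 5383.5063 s
lifetime = N*P = 592.5610 * 5383.5063 = 3.1900561e+06 s = 36.9219 days

36.9219 days


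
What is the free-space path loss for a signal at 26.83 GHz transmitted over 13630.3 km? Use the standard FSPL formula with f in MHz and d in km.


f = 26.83 GHz = 26830.0000 MHz
d = 13630.3 km
FSPL = 32.44 + 20*log10(26830.0000) + 20*log10(13630.3)
FSPL = 32.44 + 88.5724 + 82.6901
FSPL = 203.7025 dB

203.7025 dB


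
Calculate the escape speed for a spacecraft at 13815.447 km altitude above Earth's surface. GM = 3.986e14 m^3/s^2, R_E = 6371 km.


r = 6371.0 + 13815.447 = 20186.4470 km = 2.0186447e+07 m
v_esc = sqrt(2*mu/r) = sqrt(2*3.986e14 / 2.0186447e+07)
v_esc = 6284.2536 m/s = 6.2843 km/s

6.2843 km/s


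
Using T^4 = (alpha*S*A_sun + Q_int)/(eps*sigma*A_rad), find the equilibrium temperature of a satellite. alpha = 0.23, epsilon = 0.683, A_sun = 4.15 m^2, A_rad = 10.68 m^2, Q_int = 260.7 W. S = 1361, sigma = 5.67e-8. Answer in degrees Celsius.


Numerator = alpha*S*A_sun + Q_int = 0.23*1361*4.15 + 260.7 = 1559.7745 W
Denominator = eps*sigma*A_rad = 0.683*5.67e-8*10.68 = 4.1359475e-07 W/K^4
T^4 = 3.7712628e+09 K^4
T = 247.8116 K = -25.3384 C

-25.3384 degrees Celsius


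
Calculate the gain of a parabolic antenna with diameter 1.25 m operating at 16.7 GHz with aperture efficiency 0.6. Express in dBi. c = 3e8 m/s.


lambda = c/f = 3e8 / 1.67e+10 = 0.01796407 m
G = eta*(pi*D/lambda)^2 = 0.6*(pi*1.25/0.01796407)^2
G = 28672.2289 (linear)
G = 10*log10(28672.2289) = 44.5746 dBi

44.5746 dBi


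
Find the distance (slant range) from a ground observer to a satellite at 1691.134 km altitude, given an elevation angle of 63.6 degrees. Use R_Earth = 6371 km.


h = 1691.134 km, el = 63.6 deg
d = -R_E*sin(el) + sqrt((R_E*sin(el))^2 + 2*R_E*h + h^2)
d = -6371.0000*sin(1.1100) + sqrt((6371.0000*0.8957118)^2 + 2*6371.0000*1691.134 + 1691.134^2)
d = 1841.4939 km

1841.4939 km


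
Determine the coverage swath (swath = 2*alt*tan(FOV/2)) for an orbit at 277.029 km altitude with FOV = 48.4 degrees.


FOV = 48.4 deg = 0.8447394 rad
swath = 2 * alt * tan(FOV/2) = 2 * 277.029 * tan(0.4223697)
swath = 2 * 277.029 * 0.4494178
swath = 249.0035 km

249.0035 km


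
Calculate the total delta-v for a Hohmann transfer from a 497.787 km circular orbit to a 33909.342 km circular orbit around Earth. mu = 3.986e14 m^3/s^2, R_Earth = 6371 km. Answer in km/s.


r1 = 6868.7870 km = 6.868787e+06 m
r2 = 40280.3420 km = 4.0280342e+07 m
dv1 = sqrt(mu/r1)*(sqrt(2*r2/(r1+r2)) - 1) = 2339.7863 m/s
dv2 = sqrt(mu/r2)*(1 - sqrt(2*r1/(r1+r2))) = 1447.7245 m/s
total dv = |dv1| + |dv2| = 2339.7863 + 1447.7245 = 3787.5108 m/s = 3.7875 km/s

3.7875 km/s


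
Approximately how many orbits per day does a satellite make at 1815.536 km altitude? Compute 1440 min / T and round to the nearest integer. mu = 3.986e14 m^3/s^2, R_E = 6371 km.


r = 8.186536e+06 m
T = 2*pi*sqrt(r^3/mu) = 7371.5953 s = 122.8599 min
revs/day = 1440 / 122.8599 = 11.7207
Rounded: 12 revolutions per day

12 revolutions per day


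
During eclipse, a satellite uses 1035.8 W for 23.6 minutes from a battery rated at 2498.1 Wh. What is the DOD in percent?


E_used = P * t / 60 = 1035.8 * 23.6 / 60 = 407.4147 Wh
DOD = E_used / E_total * 100 = 407.4147 / 2498.1 * 100
DOD = 16.3090 %

16.3090 %


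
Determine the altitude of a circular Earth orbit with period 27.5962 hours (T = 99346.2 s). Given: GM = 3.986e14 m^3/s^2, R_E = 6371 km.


T = 99346.2 s
r = (mu*T^2/(4*pi^2))^(1/3) = (3.986e14 * 99346.2^2 / (4*pi^2))^(1/3)
r = 4.6361772e+07 m = 46361.7719 km
alt = r - R_E = 46361.7719 - 6371 = 39990.7719 km

39990.7719 km


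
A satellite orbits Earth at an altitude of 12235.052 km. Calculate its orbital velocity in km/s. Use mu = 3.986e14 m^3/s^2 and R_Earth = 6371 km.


r = R_E + alt = 6371.0 + 12235.052 = 18606.0520 km = 1.8606052e+07 m
v = sqrt(mu/r) = sqrt(3.986e14 / 1.8606052e+07) = 4628.5135 m/s = 4.6285 km/s

4.6285 km/s


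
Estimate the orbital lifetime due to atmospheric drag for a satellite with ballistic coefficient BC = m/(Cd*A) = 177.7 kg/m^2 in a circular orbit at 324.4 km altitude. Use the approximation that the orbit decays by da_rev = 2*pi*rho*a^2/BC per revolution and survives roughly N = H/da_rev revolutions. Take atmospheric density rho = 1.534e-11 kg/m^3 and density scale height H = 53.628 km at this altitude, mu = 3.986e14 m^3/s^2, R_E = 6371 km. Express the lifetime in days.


a = R_E + alt = 6695.4000 km = 6.6954e+06 m
da_rev = 2*pi*rho*a^2/BC = 2*pi*1.534e-11*(6.6954e+06)^2/177.7 = 24.314809 m per revolution
N = H/da_rev = 53628.0000 m / 24.314809 m = 2205.5695 revolutions
P = 2*pi*sqrt(a^3/mu) = 5452.2532 s
lifetime = N*P = 2205.5695 * 5452.2532 = 1.2025323e+07 s = 139.1820 days

139.1820 days


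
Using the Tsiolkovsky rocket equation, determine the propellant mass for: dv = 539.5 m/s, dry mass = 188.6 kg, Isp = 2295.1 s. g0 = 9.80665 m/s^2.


ve = Isp * g0 = 2295.1 * 9.80665 = 22507.242415 m/s
mass ratio = exp(dv/ve) = exp(539.5/22507.242415) = 1.02425965
m_prop = m_dry * (mr - 1) = 188.6 * (1.02425965 - 1)
m_prop = 4.5754 kg

4.5754 kg


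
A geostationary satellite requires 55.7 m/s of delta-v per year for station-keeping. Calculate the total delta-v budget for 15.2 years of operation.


dV = rate * years = 55.7 * 15.2
dV = 846.6400 m/s

846.6400 m/s


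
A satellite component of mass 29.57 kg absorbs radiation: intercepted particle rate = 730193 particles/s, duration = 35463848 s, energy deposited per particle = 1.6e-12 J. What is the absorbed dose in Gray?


Total energy deposited = rate * time * E_per
  = 730193 * 35463848 * 1.6e-12 = 41.4327 J
Dose = E_total / mass = 41.4327 / 29.57
Dose = 1.4012 Gy

1.4012 Gy


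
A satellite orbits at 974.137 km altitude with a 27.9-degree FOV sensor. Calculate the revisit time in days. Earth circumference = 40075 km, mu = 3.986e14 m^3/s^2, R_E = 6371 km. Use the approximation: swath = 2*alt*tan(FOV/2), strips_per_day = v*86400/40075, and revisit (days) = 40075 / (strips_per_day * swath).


swath = 2*974.137*tan(0.2434734) = 483.9538 km
v = sqrt(mu/r) = 7366.6273 m/s = 7.3666 km/s
strips/day = v*86400/40075 = 7.3666*86400/40075 = 15.8821
coverage/day = strips * swath = 15.8821 * 483.9538 = 7686.2197 km
revisit = 40075 / 7686.2197 = 5.2139 days

5.2139 days


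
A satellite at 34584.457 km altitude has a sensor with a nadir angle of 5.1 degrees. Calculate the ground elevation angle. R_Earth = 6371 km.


r = R_E + alt = 40955.4570 km
Law of sines in the satellite / Earth-center / ground-point triangle:
  sin(nadir)/R_E = sin(90 + el)/r  =>  cos(el) = (r/R_E)*sin(nadir)
cos(el) = (40955.4570 / 6371.0000) * sin(5.1 deg) = 0.5714498
el = arccos(0.5714498) = 55.1486 deg
(Earth-central angle = 90 - nadir - el = 29.7514 deg)

55.1486 degrees
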